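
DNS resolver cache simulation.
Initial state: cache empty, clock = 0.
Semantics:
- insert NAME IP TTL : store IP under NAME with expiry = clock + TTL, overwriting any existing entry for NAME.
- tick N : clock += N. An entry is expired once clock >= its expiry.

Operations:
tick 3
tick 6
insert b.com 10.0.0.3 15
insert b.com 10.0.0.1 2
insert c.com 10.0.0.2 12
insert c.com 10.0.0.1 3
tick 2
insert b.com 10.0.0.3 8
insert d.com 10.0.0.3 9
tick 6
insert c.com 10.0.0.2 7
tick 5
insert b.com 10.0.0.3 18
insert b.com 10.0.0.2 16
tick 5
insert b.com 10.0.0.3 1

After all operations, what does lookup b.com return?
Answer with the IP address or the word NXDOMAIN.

Op 1: tick 3 -> clock=3.
Op 2: tick 6 -> clock=9.
Op 3: insert b.com -> 10.0.0.3 (expiry=9+15=24). clock=9
Op 4: insert b.com -> 10.0.0.1 (expiry=9+2=11). clock=9
Op 5: insert c.com -> 10.0.0.2 (expiry=9+12=21). clock=9
Op 6: insert c.com -> 10.0.0.1 (expiry=9+3=12). clock=9
Op 7: tick 2 -> clock=11. purged={b.com}
Op 8: insert b.com -> 10.0.0.3 (expiry=11+8=19). clock=11
Op 9: insert d.com -> 10.0.0.3 (expiry=11+9=20). clock=11
Op 10: tick 6 -> clock=17. purged={c.com}
Op 11: insert c.com -> 10.0.0.2 (expiry=17+7=24). clock=17
Op 12: tick 5 -> clock=22. purged={b.com,d.com}
Op 13: insert b.com -> 10.0.0.3 (expiry=22+18=40). clock=22
Op 14: insert b.com -> 10.0.0.2 (expiry=22+16=38). clock=22
Op 15: tick 5 -> clock=27. purged={c.com}
Op 16: insert b.com -> 10.0.0.3 (expiry=27+1=28). clock=27
lookup b.com: present, ip=10.0.0.3 expiry=28 > clock=27

Answer: 10.0.0.3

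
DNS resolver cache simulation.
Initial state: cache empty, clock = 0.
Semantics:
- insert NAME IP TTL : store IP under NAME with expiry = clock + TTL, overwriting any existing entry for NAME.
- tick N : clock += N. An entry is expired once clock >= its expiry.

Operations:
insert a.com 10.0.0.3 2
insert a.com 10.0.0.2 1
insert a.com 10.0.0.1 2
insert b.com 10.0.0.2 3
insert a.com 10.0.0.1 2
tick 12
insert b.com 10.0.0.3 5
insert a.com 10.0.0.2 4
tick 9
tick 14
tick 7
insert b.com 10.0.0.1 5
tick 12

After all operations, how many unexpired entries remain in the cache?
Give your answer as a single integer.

Op 1: insert a.com -> 10.0.0.3 (expiry=0+2=2). clock=0
Op 2: insert a.com -> 10.0.0.2 (expiry=0+1=1). clock=0
Op 3: insert a.com -> 10.0.0.1 (expiry=0+2=2). clock=0
Op 4: insert b.com -> 10.0.0.2 (expiry=0+3=3). clock=0
Op 5: insert a.com -> 10.0.0.1 (expiry=0+2=2). clock=0
Op 6: tick 12 -> clock=12. purged={a.com,b.com}
Op 7: insert b.com -> 10.0.0.3 (expiry=12+5=17). clock=12
Op 8: insert a.com -> 10.0.0.2 (expiry=12+4=16). clock=12
Op 9: tick 9 -> clock=21. purged={a.com,b.com}
Op 10: tick 14 -> clock=35.
Op 11: tick 7 -> clock=42.
Op 12: insert b.com -> 10.0.0.1 (expiry=42+5=47). clock=42
Op 13: tick 12 -> clock=54. purged={b.com}
Final cache (unexpired): {} -> size=0

Answer: 0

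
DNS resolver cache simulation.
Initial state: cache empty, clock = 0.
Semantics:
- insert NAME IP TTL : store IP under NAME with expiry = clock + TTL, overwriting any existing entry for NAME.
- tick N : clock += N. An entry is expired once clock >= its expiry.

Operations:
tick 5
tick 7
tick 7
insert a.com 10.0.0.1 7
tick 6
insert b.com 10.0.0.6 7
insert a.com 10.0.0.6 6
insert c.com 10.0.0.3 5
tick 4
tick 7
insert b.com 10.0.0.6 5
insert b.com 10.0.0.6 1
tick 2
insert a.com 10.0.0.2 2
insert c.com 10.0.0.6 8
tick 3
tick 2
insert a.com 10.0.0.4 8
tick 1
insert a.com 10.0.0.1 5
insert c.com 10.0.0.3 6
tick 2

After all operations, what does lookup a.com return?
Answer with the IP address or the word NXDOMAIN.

Answer: 10.0.0.1

Derivation:
Op 1: tick 5 -> clock=5.
Op 2: tick 7 -> clock=12.
Op 3: tick 7 -> clock=19.
Op 4: insert a.com -> 10.0.0.1 (expiry=19+7=26). clock=19
Op 5: tick 6 -> clock=25.
Op 6: insert b.com -> 10.0.0.6 (expiry=25+7=32). clock=25
Op 7: insert a.com -> 10.0.0.6 (expiry=25+6=31). clock=25
Op 8: insert c.com -> 10.0.0.3 (expiry=25+5=30). clock=25
Op 9: tick 4 -> clock=29.
Op 10: tick 7 -> clock=36. purged={a.com,b.com,c.com}
Op 11: insert b.com -> 10.0.0.6 (expiry=36+5=41). clock=36
Op 12: insert b.com -> 10.0.0.6 (expiry=36+1=37). clock=36
Op 13: tick 2 -> clock=38. purged={b.com}
Op 14: insert a.com -> 10.0.0.2 (expiry=38+2=40). clock=38
Op 15: insert c.com -> 10.0.0.6 (expiry=38+8=46). clock=38
Op 16: tick 3 -> clock=41. purged={a.com}
Op 17: tick 2 -> clock=43.
Op 18: insert a.com -> 10.0.0.4 (expiry=43+8=51). clock=43
Op 19: tick 1 -> clock=44.
Op 20: insert a.com -> 10.0.0.1 (expiry=44+5=49). clock=44
Op 21: insert c.com -> 10.0.0.3 (expiry=44+6=50). clock=44
Op 22: tick 2 -> clock=46.
lookup a.com: present, ip=10.0.0.1 expiry=49 > clock=46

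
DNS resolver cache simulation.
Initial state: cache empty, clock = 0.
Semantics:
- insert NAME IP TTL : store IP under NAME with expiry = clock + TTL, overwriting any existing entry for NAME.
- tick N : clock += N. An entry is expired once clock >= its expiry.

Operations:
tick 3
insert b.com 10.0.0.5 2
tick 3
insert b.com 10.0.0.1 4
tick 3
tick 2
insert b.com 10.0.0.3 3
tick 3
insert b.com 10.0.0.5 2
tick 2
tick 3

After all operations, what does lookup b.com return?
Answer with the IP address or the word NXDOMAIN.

Op 1: tick 3 -> clock=3.
Op 2: insert b.com -> 10.0.0.5 (expiry=3+2=5). clock=3
Op 3: tick 3 -> clock=6. purged={b.com}
Op 4: insert b.com -> 10.0.0.1 (expiry=6+4=10). clock=6
Op 5: tick 3 -> clock=9.
Op 6: tick 2 -> clock=11. purged={b.com}
Op 7: insert b.com -> 10.0.0.3 (expiry=11+3=14). clock=11
Op 8: tick 3 -> clock=14. purged={b.com}
Op 9: insert b.com -> 10.0.0.5 (expiry=14+2=16). clock=14
Op 10: tick 2 -> clock=16. purged={b.com}
Op 11: tick 3 -> clock=19.
lookup b.com: not in cache (expired or never inserted)

Answer: NXDOMAIN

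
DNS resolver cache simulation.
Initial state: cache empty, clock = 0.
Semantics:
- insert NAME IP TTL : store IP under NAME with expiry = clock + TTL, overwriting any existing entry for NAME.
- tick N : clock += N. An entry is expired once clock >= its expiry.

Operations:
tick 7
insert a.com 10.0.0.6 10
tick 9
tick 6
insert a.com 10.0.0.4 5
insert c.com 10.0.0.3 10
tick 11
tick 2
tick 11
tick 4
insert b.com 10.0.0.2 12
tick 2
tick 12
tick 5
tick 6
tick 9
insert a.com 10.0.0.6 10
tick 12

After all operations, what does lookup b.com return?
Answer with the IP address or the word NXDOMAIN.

Answer: NXDOMAIN

Derivation:
Op 1: tick 7 -> clock=7.
Op 2: insert a.com -> 10.0.0.6 (expiry=7+10=17). clock=7
Op 3: tick 9 -> clock=16.
Op 4: tick 6 -> clock=22. purged={a.com}
Op 5: insert a.com -> 10.0.0.4 (expiry=22+5=27). clock=22
Op 6: insert c.com -> 10.0.0.3 (expiry=22+10=32). clock=22
Op 7: tick 11 -> clock=33. purged={a.com,c.com}
Op 8: tick 2 -> clock=35.
Op 9: tick 11 -> clock=46.
Op 10: tick 4 -> clock=50.
Op 11: insert b.com -> 10.0.0.2 (expiry=50+12=62). clock=50
Op 12: tick 2 -> clock=52.
Op 13: tick 12 -> clock=64. purged={b.com}
Op 14: tick 5 -> clock=69.
Op 15: tick 6 -> clock=75.
Op 16: tick 9 -> clock=84.
Op 17: insert a.com -> 10.0.0.6 (expiry=84+10=94). clock=84
Op 18: tick 12 -> clock=96. purged={a.com}
lookup b.com: not in cache (expired or never inserted)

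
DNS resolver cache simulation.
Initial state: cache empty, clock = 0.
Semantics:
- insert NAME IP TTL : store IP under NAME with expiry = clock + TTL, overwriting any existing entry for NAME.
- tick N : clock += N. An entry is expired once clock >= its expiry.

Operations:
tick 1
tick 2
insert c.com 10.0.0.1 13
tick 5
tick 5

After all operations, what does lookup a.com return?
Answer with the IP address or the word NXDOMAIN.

Answer: NXDOMAIN

Derivation:
Op 1: tick 1 -> clock=1.
Op 2: tick 2 -> clock=3.
Op 3: insert c.com -> 10.0.0.1 (expiry=3+13=16). clock=3
Op 4: tick 5 -> clock=8.
Op 5: tick 5 -> clock=13.
lookup a.com: not in cache (expired or never inserted)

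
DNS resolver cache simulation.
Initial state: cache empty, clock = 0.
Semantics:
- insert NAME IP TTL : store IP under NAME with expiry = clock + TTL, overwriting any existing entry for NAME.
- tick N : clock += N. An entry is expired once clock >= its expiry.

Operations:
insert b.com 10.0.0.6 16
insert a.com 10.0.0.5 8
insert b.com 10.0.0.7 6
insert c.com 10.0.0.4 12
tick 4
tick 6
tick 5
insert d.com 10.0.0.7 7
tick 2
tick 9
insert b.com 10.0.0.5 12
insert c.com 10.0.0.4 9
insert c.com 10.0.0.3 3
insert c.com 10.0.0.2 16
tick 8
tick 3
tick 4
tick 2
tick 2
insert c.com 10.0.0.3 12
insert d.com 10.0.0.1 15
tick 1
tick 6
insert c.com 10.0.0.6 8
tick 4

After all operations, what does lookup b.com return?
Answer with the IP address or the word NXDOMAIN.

Answer: NXDOMAIN

Derivation:
Op 1: insert b.com -> 10.0.0.6 (expiry=0+16=16). clock=0
Op 2: insert a.com -> 10.0.0.5 (expiry=0+8=8). clock=0
Op 3: insert b.com -> 10.0.0.7 (expiry=0+6=6). clock=0
Op 4: insert c.com -> 10.0.0.4 (expiry=0+12=12). clock=0
Op 5: tick 4 -> clock=4.
Op 6: tick 6 -> clock=10. purged={a.com,b.com}
Op 7: tick 5 -> clock=15. purged={c.com}
Op 8: insert d.com -> 10.0.0.7 (expiry=15+7=22). clock=15
Op 9: tick 2 -> clock=17.
Op 10: tick 9 -> clock=26. purged={d.com}
Op 11: insert b.com -> 10.0.0.5 (expiry=26+12=38). clock=26
Op 12: insert c.com -> 10.0.0.4 (expiry=26+9=35). clock=26
Op 13: insert c.com -> 10.0.0.3 (expiry=26+3=29). clock=26
Op 14: insert c.com -> 10.0.0.2 (expiry=26+16=42). clock=26
Op 15: tick 8 -> clock=34.
Op 16: tick 3 -> clock=37.
Op 17: tick 4 -> clock=41. purged={b.com}
Op 18: tick 2 -> clock=43. purged={c.com}
Op 19: tick 2 -> clock=45.
Op 20: insert c.com -> 10.0.0.3 (expiry=45+12=57). clock=45
Op 21: insert d.com -> 10.0.0.1 (expiry=45+15=60). clock=45
Op 22: tick 1 -> clock=46.
Op 23: tick 6 -> clock=52.
Op 24: insert c.com -> 10.0.0.6 (expiry=52+8=60). clock=52
Op 25: tick 4 -> clock=56.
lookup b.com: not in cache (expired or never inserted)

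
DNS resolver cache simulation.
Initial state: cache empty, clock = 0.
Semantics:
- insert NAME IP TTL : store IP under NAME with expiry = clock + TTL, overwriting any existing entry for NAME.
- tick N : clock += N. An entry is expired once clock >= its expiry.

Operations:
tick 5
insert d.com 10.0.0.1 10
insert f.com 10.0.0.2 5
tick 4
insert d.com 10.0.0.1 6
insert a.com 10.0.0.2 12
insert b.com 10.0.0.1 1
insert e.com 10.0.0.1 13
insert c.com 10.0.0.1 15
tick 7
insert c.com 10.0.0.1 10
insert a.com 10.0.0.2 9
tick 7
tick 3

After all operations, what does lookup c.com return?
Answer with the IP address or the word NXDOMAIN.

Answer: NXDOMAIN

Derivation:
Op 1: tick 5 -> clock=5.
Op 2: insert d.com -> 10.0.0.1 (expiry=5+10=15). clock=5
Op 3: insert f.com -> 10.0.0.2 (expiry=5+5=10). clock=5
Op 4: tick 4 -> clock=9.
Op 5: insert d.com -> 10.0.0.1 (expiry=9+6=15). clock=9
Op 6: insert a.com -> 10.0.0.2 (expiry=9+12=21). clock=9
Op 7: insert b.com -> 10.0.0.1 (expiry=9+1=10). clock=9
Op 8: insert e.com -> 10.0.0.1 (expiry=9+13=22). clock=9
Op 9: insert c.com -> 10.0.0.1 (expiry=9+15=24). clock=9
Op 10: tick 7 -> clock=16. purged={b.com,d.com,f.com}
Op 11: insert c.com -> 10.0.0.1 (expiry=16+10=26). clock=16
Op 12: insert a.com -> 10.0.0.2 (expiry=16+9=25). clock=16
Op 13: tick 7 -> clock=23. purged={e.com}
Op 14: tick 3 -> clock=26. purged={a.com,c.com}
lookup c.com: not in cache (expired or never inserted)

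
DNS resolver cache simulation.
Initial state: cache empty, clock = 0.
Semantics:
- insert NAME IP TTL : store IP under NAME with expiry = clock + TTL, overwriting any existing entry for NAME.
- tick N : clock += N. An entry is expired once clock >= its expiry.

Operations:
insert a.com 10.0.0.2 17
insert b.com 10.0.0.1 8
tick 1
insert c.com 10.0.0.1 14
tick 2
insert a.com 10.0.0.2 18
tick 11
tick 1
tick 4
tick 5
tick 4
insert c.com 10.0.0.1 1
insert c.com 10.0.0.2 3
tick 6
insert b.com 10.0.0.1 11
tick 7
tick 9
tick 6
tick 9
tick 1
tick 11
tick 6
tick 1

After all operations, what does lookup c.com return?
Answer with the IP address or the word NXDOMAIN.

Op 1: insert a.com -> 10.0.0.2 (expiry=0+17=17). clock=0
Op 2: insert b.com -> 10.0.0.1 (expiry=0+8=8). clock=0
Op 3: tick 1 -> clock=1.
Op 4: insert c.com -> 10.0.0.1 (expiry=1+14=15). clock=1
Op 5: tick 2 -> clock=3.
Op 6: insert a.com -> 10.0.0.2 (expiry=3+18=21). clock=3
Op 7: tick 11 -> clock=14. purged={b.com}
Op 8: tick 1 -> clock=15. purged={c.com}
Op 9: tick 4 -> clock=19.
Op 10: tick 5 -> clock=24. purged={a.com}
Op 11: tick 4 -> clock=28.
Op 12: insert c.com -> 10.0.0.1 (expiry=28+1=29). clock=28
Op 13: insert c.com -> 10.0.0.2 (expiry=28+3=31). clock=28
Op 14: tick 6 -> clock=34. purged={c.com}
Op 15: insert b.com -> 10.0.0.1 (expiry=34+11=45). clock=34
Op 16: tick 7 -> clock=41.
Op 17: tick 9 -> clock=50. purged={b.com}
Op 18: tick 6 -> clock=56.
Op 19: tick 9 -> clock=65.
Op 20: tick 1 -> clock=66.
Op 21: tick 11 -> clock=77.
Op 22: tick 6 -> clock=83.
Op 23: tick 1 -> clock=84.
lookup c.com: not in cache (expired or never inserted)

Answer: NXDOMAIN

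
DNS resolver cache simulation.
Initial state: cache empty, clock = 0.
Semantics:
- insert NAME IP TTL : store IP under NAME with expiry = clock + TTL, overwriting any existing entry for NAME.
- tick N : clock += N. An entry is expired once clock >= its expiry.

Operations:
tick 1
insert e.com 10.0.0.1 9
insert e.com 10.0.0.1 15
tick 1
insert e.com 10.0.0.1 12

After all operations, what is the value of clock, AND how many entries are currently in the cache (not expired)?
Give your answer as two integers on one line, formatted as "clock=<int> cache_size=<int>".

Op 1: tick 1 -> clock=1.
Op 2: insert e.com -> 10.0.0.1 (expiry=1+9=10). clock=1
Op 3: insert e.com -> 10.0.0.1 (expiry=1+15=16). clock=1
Op 4: tick 1 -> clock=2.
Op 5: insert e.com -> 10.0.0.1 (expiry=2+12=14). clock=2
Final clock = 2
Final cache (unexpired): {e.com} -> size=1

Answer: clock=2 cache_size=1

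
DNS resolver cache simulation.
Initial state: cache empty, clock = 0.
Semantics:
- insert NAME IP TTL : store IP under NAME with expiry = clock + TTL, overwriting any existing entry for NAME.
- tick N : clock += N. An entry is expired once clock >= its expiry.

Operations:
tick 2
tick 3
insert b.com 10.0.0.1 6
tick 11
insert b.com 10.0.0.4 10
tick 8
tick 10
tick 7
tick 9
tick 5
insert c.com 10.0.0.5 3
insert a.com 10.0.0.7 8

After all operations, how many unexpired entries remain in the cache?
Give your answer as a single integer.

Answer: 2

Derivation:
Op 1: tick 2 -> clock=2.
Op 2: tick 3 -> clock=5.
Op 3: insert b.com -> 10.0.0.1 (expiry=5+6=11). clock=5
Op 4: tick 11 -> clock=16. purged={b.com}
Op 5: insert b.com -> 10.0.0.4 (expiry=16+10=26). clock=16
Op 6: tick 8 -> clock=24.
Op 7: tick 10 -> clock=34. purged={b.com}
Op 8: tick 7 -> clock=41.
Op 9: tick 9 -> clock=50.
Op 10: tick 5 -> clock=55.
Op 11: insert c.com -> 10.0.0.5 (expiry=55+3=58). clock=55
Op 12: insert a.com -> 10.0.0.7 (expiry=55+8=63). clock=55
Final cache (unexpired): {a.com,c.com} -> size=2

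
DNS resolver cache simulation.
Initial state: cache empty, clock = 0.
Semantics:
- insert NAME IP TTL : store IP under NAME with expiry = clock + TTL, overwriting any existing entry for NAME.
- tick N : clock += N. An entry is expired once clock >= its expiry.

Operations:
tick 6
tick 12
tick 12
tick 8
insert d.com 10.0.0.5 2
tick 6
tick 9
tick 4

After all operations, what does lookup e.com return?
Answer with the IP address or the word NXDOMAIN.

Op 1: tick 6 -> clock=6.
Op 2: tick 12 -> clock=18.
Op 3: tick 12 -> clock=30.
Op 4: tick 8 -> clock=38.
Op 5: insert d.com -> 10.0.0.5 (expiry=38+2=40). clock=38
Op 6: tick 6 -> clock=44. purged={d.com}
Op 7: tick 9 -> clock=53.
Op 8: tick 4 -> clock=57.
lookup e.com: not in cache (expired or never inserted)

Answer: NXDOMAIN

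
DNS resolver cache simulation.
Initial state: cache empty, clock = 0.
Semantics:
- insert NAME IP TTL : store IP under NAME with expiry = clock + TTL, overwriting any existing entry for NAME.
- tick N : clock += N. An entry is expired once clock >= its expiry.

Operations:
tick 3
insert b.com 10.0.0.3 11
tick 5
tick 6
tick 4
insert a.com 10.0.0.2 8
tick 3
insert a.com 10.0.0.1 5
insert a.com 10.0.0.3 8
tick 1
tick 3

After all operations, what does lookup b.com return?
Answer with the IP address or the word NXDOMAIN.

Answer: NXDOMAIN

Derivation:
Op 1: tick 3 -> clock=3.
Op 2: insert b.com -> 10.0.0.3 (expiry=3+11=14). clock=3
Op 3: tick 5 -> clock=8.
Op 4: tick 6 -> clock=14. purged={b.com}
Op 5: tick 4 -> clock=18.
Op 6: insert a.com -> 10.0.0.2 (expiry=18+8=26). clock=18
Op 7: tick 3 -> clock=21.
Op 8: insert a.com -> 10.0.0.1 (expiry=21+5=26). clock=21
Op 9: insert a.com -> 10.0.0.3 (expiry=21+8=29). clock=21
Op 10: tick 1 -> clock=22.
Op 11: tick 3 -> clock=25.
lookup b.com: not in cache (expired or never inserted)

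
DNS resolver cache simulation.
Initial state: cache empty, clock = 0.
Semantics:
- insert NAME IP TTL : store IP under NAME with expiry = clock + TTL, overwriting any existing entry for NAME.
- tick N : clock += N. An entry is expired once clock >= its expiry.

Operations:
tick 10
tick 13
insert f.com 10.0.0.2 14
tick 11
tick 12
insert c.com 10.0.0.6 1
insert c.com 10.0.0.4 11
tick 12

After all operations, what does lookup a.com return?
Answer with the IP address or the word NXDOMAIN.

Answer: NXDOMAIN

Derivation:
Op 1: tick 10 -> clock=10.
Op 2: tick 13 -> clock=23.
Op 3: insert f.com -> 10.0.0.2 (expiry=23+14=37). clock=23
Op 4: tick 11 -> clock=34.
Op 5: tick 12 -> clock=46. purged={f.com}
Op 6: insert c.com -> 10.0.0.6 (expiry=46+1=47). clock=46
Op 7: insert c.com -> 10.0.0.4 (expiry=46+11=57). clock=46
Op 8: tick 12 -> clock=58. purged={c.com}
lookup a.com: not in cache (expired or never inserted)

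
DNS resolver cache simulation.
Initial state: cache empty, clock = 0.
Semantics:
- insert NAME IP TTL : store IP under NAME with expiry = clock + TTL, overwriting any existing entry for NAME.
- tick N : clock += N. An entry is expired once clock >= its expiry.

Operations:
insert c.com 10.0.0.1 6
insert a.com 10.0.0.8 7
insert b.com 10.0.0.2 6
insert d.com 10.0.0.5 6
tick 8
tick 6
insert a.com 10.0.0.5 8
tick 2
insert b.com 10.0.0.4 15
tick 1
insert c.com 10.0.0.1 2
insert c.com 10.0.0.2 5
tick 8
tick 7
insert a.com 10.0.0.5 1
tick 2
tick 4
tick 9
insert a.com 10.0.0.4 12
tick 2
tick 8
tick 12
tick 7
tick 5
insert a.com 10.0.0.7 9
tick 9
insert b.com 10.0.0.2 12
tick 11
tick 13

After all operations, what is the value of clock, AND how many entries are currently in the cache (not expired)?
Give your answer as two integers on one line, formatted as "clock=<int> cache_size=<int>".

Answer: clock=114 cache_size=0

Derivation:
Op 1: insert c.com -> 10.0.0.1 (expiry=0+6=6). clock=0
Op 2: insert a.com -> 10.0.0.8 (expiry=0+7=7). clock=0
Op 3: insert b.com -> 10.0.0.2 (expiry=0+6=6). clock=0
Op 4: insert d.com -> 10.0.0.5 (expiry=0+6=6). clock=0
Op 5: tick 8 -> clock=8. purged={a.com,b.com,c.com,d.com}
Op 6: tick 6 -> clock=14.
Op 7: insert a.com -> 10.0.0.5 (expiry=14+8=22). clock=14
Op 8: tick 2 -> clock=16.
Op 9: insert b.com -> 10.0.0.4 (expiry=16+15=31). clock=16
Op 10: tick 1 -> clock=17.
Op 11: insert c.com -> 10.0.0.1 (expiry=17+2=19). clock=17
Op 12: insert c.com -> 10.0.0.2 (expiry=17+5=22). clock=17
Op 13: tick 8 -> clock=25. purged={a.com,c.com}
Op 14: tick 7 -> clock=32. purged={b.com}
Op 15: insert a.com -> 10.0.0.5 (expiry=32+1=33). clock=32
Op 16: tick 2 -> clock=34. purged={a.com}
Op 17: tick 4 -> clock=38.
Op 18: tick 9 -> clock=47.
Op 19: insert a.com -> 10.0.0.4 (expiry=47+12=59). clock=47
Op 20: tick 2 -> clock=49.
Op 21: tick 8 -> clock=57.
Op 22: tick 12 -> clock=69. purged={a.com}
Op 23: tick 7 -> clock=76.
Op 24: tick 5 -> clock=81.
Op 25: insert a.com -> 10.0.0.7 (expiry=81+9=90). clock=81
Op 26: tick 9 -> clock=90. purged={a.com}
Op 27: insert b.com -> 10.0.0.2 (expiry=90+12=102). clock=90
Op 28: tick 11 -> clock=101.
Op 29: tick 13 -> clock=114. purged={b.com}
Final clock = 114
Final cache (unexpired): {} -> size=0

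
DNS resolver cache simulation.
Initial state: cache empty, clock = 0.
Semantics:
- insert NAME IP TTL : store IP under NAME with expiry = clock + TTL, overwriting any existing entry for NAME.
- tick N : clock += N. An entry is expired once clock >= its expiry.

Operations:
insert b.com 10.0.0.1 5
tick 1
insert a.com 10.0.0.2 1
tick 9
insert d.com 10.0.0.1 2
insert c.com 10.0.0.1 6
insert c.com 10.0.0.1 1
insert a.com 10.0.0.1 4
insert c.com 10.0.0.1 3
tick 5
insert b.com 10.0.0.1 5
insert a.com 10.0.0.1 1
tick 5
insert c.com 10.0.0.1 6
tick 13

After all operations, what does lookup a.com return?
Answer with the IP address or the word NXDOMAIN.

Answer: NXDOMAIN

Derivation:
Op 1: insert b.com -> 10.0.0.1 (expiry=0+5=5). clock=0
Op 2: tick 1 -> clock=1.
Op 3: insert a.com -> 10.0.0.2 (expiry=1+1=2). clock=1
Op 4: tick 9 -> clock=10. purged={a.com,b.com}
Op 5: insert d.com -> 10.0.0.1 (expiry=10+2=12). clock=10
Op 6: insert c.com -> 10.0.0.1 (expiry=10+6=16). clock=10
Op 7: insert c.com -> 10.0.0.1 (expiry=10+1=11). clock=10
Op 8: insert a.com -> 10.0.0.1 (expiry=10+4=14). clock=10
Op 9: insert c.com -> 10.0.0.1 (expiry=10+3=13). clock=10
Op 10: tick 5 -> clock=15. purged={a.com,c.com,d.com}
Op 11: insert b.com -> 10.0.0.1 (expiry=15+5=20). clock=15
Op 12: insert a.com -> 10.0.0.1 (expiry=15+1=16). clock=15
Op 13: tick 5 -> clock=20. purged={a.com,b.com}
Op 14: insert c.com -> 10.0.0.1 (expiry=20+6=26). clock=20
Op 15: tick 13 -> clock=33. purged={c.com}
lookup a.com: not in cache (expired or never inserted)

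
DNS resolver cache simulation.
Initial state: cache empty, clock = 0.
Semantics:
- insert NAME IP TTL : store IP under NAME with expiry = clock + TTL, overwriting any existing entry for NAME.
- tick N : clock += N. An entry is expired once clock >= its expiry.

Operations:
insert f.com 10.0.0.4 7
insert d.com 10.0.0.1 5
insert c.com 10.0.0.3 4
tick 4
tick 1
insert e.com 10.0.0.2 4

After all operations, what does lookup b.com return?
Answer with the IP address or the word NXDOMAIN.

Op 1: insert f.com -> 10.0.0.4 (expiry=0+7=7). clock=0
Op 2: insert d.com -> 10.0.0.1 (expiry=0+5=5). clock=0
Op 3: insert c.com -> 10.0.0.3 (expiry=0+4=4). clock=0
Op 4: tick 4 -> clock=4. purged={c.com}
Op 5: tick 1 -> clock=5. purged={d.com}
Op 6: insert e.com -> 10.0.0.2 (expiry=5+4=9). clock=5
lookup b.com: not in cache (expired or never inserted)

Answer: NXDOMAIN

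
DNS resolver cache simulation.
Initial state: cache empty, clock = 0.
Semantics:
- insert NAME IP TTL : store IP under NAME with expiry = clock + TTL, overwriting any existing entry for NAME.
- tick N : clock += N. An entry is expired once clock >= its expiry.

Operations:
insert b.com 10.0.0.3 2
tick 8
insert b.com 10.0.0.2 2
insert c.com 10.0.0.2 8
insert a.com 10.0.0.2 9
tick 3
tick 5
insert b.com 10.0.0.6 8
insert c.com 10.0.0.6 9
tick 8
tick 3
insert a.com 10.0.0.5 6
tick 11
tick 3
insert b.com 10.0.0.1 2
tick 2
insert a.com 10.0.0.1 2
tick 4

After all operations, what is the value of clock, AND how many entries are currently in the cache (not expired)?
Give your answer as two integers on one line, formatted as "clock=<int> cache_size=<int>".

Answer: clock=47 cache_size=0

Derivation:
Op 1: insert b.com -> 10.0.0.3 (expiry=0+2=2). clock=0
Op 2: tick 8 -> clock=8. purged={b.com}
Op 3: insert b.com -> 10.0.0.2 (expiry=8+2=10). clock=8
Op 4: insert c.com -> 10.0.0.2 (expiry=8+8=16). clock=8
Op 5: insert a.com -> 10.0.0.2 (expiry=8+9=17). clock=8
Op 6: tick 3 -> clock=11. purged={b.com}
Op 7: tick 5 -> clock=16. purged={c.com}
Op 8: insert b.com -> 10.0.0.6 (expiry=16+8=24). clock=16
Op 9: insert c.com -> 10.0.0.6 (expiry=16+9=25). clock=16
Op 10: tick 8 -> clock=24. purged={a.com,b.com}
Op 11: tick 3 -> clock=27. purged={c.com}
Op 12: insert a.com -> 10.0.0.5 (expiry=27+6=33). clock=27
Op 13: tick 11 -> clock=38. purged={a.com}
Op 14: tick 3 -> clock=41.
Op 15: insert b.com -> 10.0.0.1 (expiry=41+2=43). clock=41
Op 16: tick 2 -> clock=43. purged={b.com}
Op 17: insert a.com -> 10.0.0.1 (expiry=43+2=45). clock=43
Op 18: tick 4 -> clock=47. purged={a.com}
Final clock = 47
Final cache (unexpired): {} -> size=0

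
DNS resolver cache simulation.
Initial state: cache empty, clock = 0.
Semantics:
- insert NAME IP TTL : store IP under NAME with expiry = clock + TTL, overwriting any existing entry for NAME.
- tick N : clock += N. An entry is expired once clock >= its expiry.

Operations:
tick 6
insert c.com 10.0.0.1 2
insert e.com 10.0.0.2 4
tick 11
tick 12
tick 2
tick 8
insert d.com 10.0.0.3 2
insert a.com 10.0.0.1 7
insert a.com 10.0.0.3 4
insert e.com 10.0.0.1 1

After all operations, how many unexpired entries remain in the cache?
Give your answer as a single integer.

Op 1: tick 6 -> clock=6.
Op 2: insert c.com -> 10.0.0.1 (expiry=6+2=8). clock=6
Op 3: insert e.com -> 10.0.0.2 (expiry=6+4=10). clock=6
Op 4: tick 11 -> clock=17. purged={c.com,e.com}
Op 5: tick 12 -> clock=29.
Op 6: tick 2 -> clock=31.
Op 7: tick 8 -> clock=39.
Op 8: insert d.com -> 10.0.0.3 (expiry=39+2=41). clock=39
Op 9: insert a.com -> 10.0.0.1 (expiry=39+7=46). clock=39
Op 10: insert a.com -> 10.0.0.3 (expiry=39+4=43). clock=39
Op 11: insert e.com -> 10.0.0.1 (expiry=39+1=40). clock=39
Final cache (unexpired): {a.com,d.com,e.com} -> size=3

Answer: 3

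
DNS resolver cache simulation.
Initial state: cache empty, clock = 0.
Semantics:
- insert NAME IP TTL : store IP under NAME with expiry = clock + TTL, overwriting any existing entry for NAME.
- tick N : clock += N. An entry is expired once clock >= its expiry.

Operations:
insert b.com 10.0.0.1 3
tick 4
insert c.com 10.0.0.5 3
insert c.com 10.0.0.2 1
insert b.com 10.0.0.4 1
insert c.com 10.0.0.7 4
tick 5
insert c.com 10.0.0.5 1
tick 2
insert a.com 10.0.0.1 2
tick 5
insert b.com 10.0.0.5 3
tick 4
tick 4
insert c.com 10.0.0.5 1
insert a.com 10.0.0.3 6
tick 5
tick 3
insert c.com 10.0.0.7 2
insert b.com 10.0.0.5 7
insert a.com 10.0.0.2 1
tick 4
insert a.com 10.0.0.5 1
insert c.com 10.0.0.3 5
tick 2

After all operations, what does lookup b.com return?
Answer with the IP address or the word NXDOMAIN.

Answer: 10.0.0.5

Derivation:
Op 1: insert b.com -> 10.0.0.1 (expiry=0+3=3). clock=0
Op 2: tick 4 -> clock=4. purged={b.com}
Op 3: insert c.com -> 10.0.0.5 (expiry=4+3=7). clock=4
Op 4: insert c.com -> 10.0.0.2 (expiry=4+1=5). clock=4
Op 5: insert b.com -> 10.0.0.4 (expiry=4+1=5). clock=4
Op 6: insert c.com -> 10.0.0.7 (expiry=4+4=8). clock=4
Op 7: tick 5 -> clock=9. purged={b.com,c.com}
Op 8: insert c.com -> 10.0.0.5 (expiry=9+1=10). clock=9
Op 9: tick 2 -> clock=11. purged={c.com}
Op 10: insert a.com -> 10.0.0.1 (expiry=11+2=13). clock=11
Op 11: tick 5 -> clock=16. purged={a.com}
Op 12: insert b.com -> 10.0.0.5 (expiry=16+3=19). clock=16
Op 13: tick 4 -> clock=20. purged={b.com}
Op 14: tick 4 -> clock=24.
Op 15: insert c.com -> 10.0.0.5 (expiry=24+1=25). clock=24
Op 16: insert a.com -> 10.0.0.3 (expiry=24+6=30). clock=24
Op 17: tick 5 -> clock=29. purged={c.com}
Op 18: tick 3 -> clock=32. purged={a.com}
Op 19: insert c.com -> 10.0.0.7 (expiry=32+2=34). clock=32
Op 20: insert b.com -> 10.0.0.5 (expiry=32+7=39). clock=32
Op 21: insert a.com -> 10.0.0.2 (expiry=32+1=33). clock=32
Op 22: tick 4 -> clock=36. purged={a.com,c.com}
Op 23: insert a.com -> 10.0.0.5 (expiry=36+1=37). clock=36
Op 24: insert c.com -> 10.0.0.3 (expiry=36+5=41). clock=36
Op 25: tick 2 -> clock=38. purged={a.com}
lookup b.com: present, ip=10.0.0.5 expiry=39 > clock=38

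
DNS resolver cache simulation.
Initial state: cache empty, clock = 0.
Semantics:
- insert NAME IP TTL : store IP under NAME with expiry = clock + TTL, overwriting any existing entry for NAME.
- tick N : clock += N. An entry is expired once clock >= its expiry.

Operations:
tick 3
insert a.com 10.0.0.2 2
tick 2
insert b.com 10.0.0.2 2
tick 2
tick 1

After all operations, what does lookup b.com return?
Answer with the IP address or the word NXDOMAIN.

Answer: NXDOMAIN

Derivation:
Op 1: tick 3 -> clock=3.
Op 2: insert a.com -> 10.0.0.2 (expiry=3+2=5). clock=3
Op 3: tick 2 -> clock=5. purged={a.com}
Op 4: insert b.com -> 10.0.0.2 (expiry=5+2=7). clock=5
Op 5: tick 2 -> clock=7. purged={b.com}
Op 6: tick 1 -> clock=8.
lookup b.com: not in cache (expired or never inserted)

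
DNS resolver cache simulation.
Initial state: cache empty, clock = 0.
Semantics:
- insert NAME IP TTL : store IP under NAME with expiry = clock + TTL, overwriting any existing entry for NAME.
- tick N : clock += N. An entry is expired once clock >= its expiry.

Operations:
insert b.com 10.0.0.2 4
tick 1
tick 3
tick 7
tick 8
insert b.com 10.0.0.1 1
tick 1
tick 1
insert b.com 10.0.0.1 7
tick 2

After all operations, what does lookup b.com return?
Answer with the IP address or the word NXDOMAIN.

Op 1: insert b.com -> 10.0.0.2 (expiry=0+4=4). clock=0
Op 2: tick 1 -> clock=1.
Op 3: tick 3 -> clock=4. purged={b.com}
Op 4: tick 7 -> clock=11.
Op 5: tick 8 -> clock=19.
Op 6: insert b.com -> 10.0.0.1 (expiry=19+1=20). clock=19
Op 7: tick 1 -> clock=20. purged={b.com}
Op 8: tick 1 -> clock=21.
Op 9: insert b.com -> 10.0.0.1 (expiry=21+7=28). clock=21
Op 10: tick 2 -> clock=23.
lookup b.com: present, ip=10.0.0.1 expiry=28 > clock=23

Answer: 10.0.0.1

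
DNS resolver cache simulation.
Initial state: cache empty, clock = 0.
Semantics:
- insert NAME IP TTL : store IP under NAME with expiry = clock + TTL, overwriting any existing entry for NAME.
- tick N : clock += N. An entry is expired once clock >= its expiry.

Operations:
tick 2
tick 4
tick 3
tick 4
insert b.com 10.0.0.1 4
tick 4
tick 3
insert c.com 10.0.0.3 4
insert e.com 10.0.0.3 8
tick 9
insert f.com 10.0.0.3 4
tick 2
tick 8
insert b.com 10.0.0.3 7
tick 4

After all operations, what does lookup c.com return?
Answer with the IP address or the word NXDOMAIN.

Answer: NXDOMAIN

Derivation:
Op 1: tick 2 -> clock=2.
Op 2: tick 4 -> clock=6.
Op 3: tick 3 -> clock=9.
Op 4: tick 4 -> clock=13.
Op 5: insert b.com -> 10.0.0.1 (expiry=13+4=17). clock=13
Op 6: tick 4 -> clock=17. purged={b.com}
Op 7: tick 3 -> clock=20.
Op 8: insert c.com -> 10.0.0.3 (expiry=20+4=24). clock=20
Op 9: insert e.com -> 10.0.0.3 (expiry=20+8=28). clock=20
Op 10: tick 9 -> clock=29. purged={c.com,e.com}
Op 11: insert f.com -> 10.0.0.3 (expiry=29+4=33). clock=29
Op 12: tick 2 -> clock=31.
Op 13: tick 8 -> clock=39. purged={f.com}
Op 14: insert b.com -> 10.0.0.3 (expiry=39+7=46). clock=39
Op 15: tick 4 -> clock=43.
lookup c.com: not in cache (expired or never inserted)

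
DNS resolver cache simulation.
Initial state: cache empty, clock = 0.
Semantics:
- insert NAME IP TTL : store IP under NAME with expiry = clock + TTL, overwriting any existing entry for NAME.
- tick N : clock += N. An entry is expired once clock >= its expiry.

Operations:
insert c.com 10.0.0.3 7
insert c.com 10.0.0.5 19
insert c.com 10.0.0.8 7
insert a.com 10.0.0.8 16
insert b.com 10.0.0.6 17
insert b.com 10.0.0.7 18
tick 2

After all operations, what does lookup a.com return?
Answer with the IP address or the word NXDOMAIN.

Answer: 10.0.0.8

Derivation:
Op 1: insert c.com -> 10.0.0.3 (expiry=0+7=7). clock=0
Op 2: insert c.com -> 10.0.0.5 (expiry=0+19=19). clock=0
Op 3: insert c.com -> 10.0.0.8 (expiry=0+7=7). clock=0
Op 4: insert a.com -> 10.0.0.8 (expiry=0+16=16). clock=0
Op 5: insert b.com -> 10.0.0.6 (expiry=0+17=17). clock=0
Op 6: insert b.com -> 10.0.0.7 (expiry=0+18=18). clock=0
Op 7: tick 2 -> clock=2.
lookup a.com: present, ip=10.0.0.8 expiry=16 > clock=2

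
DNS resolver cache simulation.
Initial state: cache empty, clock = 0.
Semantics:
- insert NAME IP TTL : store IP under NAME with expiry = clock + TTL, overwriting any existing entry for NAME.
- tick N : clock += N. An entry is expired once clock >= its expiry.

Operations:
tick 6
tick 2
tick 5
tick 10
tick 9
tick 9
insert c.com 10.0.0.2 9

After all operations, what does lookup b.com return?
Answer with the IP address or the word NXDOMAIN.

Answer: NXDOMAIN

Derivation:
Op 1: tick 6 -> clock=6.
Op 2: tick 2 -> clock=8.
Op 3: tick 5 -> clock=13.
Op 4: tick 10 -> clock=23.
Op 5: tick 9 -> clock=32.
Op 6: tick 9 -> clock=41.
Op 7: insert c.com -> 10.0.0.2 (expiry=41+9=50). clock=41
lookup b.com: not in cache (expired or never inserted)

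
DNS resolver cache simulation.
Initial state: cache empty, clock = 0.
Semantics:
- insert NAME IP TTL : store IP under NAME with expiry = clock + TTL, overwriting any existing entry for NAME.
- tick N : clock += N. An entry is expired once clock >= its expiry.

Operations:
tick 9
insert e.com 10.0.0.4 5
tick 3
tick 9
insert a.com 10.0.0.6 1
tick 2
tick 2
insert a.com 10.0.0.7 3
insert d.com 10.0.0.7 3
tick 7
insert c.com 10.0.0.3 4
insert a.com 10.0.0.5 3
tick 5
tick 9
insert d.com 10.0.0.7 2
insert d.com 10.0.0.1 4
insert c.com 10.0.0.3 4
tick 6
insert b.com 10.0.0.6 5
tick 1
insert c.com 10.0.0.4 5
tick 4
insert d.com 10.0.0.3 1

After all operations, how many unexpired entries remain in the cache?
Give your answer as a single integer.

Op 1: tick 9 -> clock=9.
Op 2: insert e.com -> 10.0.0.4 (expiry=9+5=14). clock=9
Op 3: tick 3 -> clock=12.
Op 4: tick 9 -> clock=21. purged={e.com}
Op 5: insert a.com -> 10.0.0.6 (expiry=21+1=22). clock=21
Op 6: tick 2 -> clock=23. purged={a.com}
Op 7: tick 2 -> clock=25.
Op 8: insert a.com -> 10.0.0.7 (expiry=25+3=28). clock=25
Op 9: insert d.com -> 10.0.0.7 (expiry=25+3=28). clock=25
Op 10: tick 7 -> clock=32. purged={a.com,d.com}
Op 11: insert c.com -> 10.0.0.3 (expiry=32+4=36). clock=32
Op 12: insert a.com -> 10.0.0.5 (expiry=32+3=35). clock=32
Op 13: tick 5 -> clock=37. purged={a.com,c.com}
Op 14: tick 9 -> clock=46.
Op 15: insert d.com -> 10.0.0.7 (expiry=46+2=48). clock=46
Op 16: insert d.com -> 10.0.0.1 (expiry=46+4=50). clock=46
Op 17: insert c.com -> 10.0.0.3 (expiry=46+4=50). clock=46
Op 18: tick 6 -> clock=52. purged={c.com,d.com}
Op 19: insert b.com -> 10.0.0.6 (expiry=52+5=57). clock=52
Op 20: tick 1 -> clock=53.
Op 21: insert c.com -> 10.0.0.4 (expiry=53+5=58). clock=53
Op 22: tick 4 -> clock=57. purged={b.com}
Op 23: insert d.com -> 10.0.0.3 (expiry=57+1=58). clock=57
Final cache (unexpired): {c.com,d.com} -> size=2

Answer: 2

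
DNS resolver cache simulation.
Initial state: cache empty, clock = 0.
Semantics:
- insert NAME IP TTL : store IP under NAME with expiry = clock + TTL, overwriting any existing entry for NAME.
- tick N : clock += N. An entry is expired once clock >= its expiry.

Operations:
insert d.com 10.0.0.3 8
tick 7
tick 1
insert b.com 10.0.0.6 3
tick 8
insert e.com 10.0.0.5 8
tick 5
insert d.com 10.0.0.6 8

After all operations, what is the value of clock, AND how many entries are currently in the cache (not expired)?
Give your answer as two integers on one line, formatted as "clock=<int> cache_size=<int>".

Answer: clock=21 cache_size=2

Derivation:
Op 1: insert d.com -> 10.0.0.3 (expiry=0+8=8). clock=0
Op 2: tick 7 -> clock=7.
Op 3: tick 1 -> clock=8. purged={d.com}
Op 4: insert b.com -> 10.0.0.6 (expiry=8+3=11). clock=8
Op 5: tick 8 -> clock=16. purged={b.com}
Op 6: insert e.com -> 10.0.0.5 (expiry=16+8=24). clock=16
Op 7: tick 5 -> clock=21.
Op 8: insert d.com -> 10.0.0.6 (expiry=21+8=29). clock=21
Final clock = 21
Final cache (unexpired): {d.com,e.com} -> size=2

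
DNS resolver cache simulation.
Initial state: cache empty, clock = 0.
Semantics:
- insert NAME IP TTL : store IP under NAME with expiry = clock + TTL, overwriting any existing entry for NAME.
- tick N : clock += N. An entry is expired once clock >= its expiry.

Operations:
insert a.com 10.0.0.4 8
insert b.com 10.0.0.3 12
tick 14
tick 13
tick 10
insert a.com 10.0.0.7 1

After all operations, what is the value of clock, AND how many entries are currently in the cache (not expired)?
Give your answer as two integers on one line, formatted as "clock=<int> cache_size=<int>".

Answer: clock=37 cache_size=1

Derivation:
Op 1: insert a.com -> 10.0.0.4 (expiry=0+8=8). clock=0
Op 2: insert b.com -> 10.0.0.3 (expiry=0+12=12). clock=0
Op 3: tick 14 -> clock=14. purged={a.com,b.com}
Op 4: tick 13 -> clock=27.
Op 5: tick 10 -> clock=37.
Op 6: insert a.com -> 10.0.0.7 (expiry=37+1=38). clock=37
Final clock = 37
Final cache (unexpired): {a.com} -> size=1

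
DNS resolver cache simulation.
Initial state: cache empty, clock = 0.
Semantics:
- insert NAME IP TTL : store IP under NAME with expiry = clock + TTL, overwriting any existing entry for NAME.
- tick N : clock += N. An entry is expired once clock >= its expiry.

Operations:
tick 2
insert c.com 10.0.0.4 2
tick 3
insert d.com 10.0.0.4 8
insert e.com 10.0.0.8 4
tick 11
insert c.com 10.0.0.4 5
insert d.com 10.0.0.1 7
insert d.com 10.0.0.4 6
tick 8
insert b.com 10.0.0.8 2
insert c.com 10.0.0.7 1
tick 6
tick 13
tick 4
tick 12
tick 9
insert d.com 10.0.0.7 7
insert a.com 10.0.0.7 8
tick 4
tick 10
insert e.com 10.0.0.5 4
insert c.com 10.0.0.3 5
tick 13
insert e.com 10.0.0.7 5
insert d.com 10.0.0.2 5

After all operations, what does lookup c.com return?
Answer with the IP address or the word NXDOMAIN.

Answer: NXDOMAIN

Derivation:
Op 1: tick 2 -> clock=2.
Op 2: insert c.com -> 10.0.0.4 (expiry=2+2=4). clock=2
Op 3: tick 3 -> clock=5. purged={c.com}
Op 4: insert d.com -> 10.0.0.4 (expiry=5+8=13). clock=5
Op 5: insert e.com -> 10.0.0.8 (expiry=5+4=9). clock=5
Op 6: tick 11 -> clock=16. purged={d.com,e.com}
Op 7: insert c.com -> 10.0.0.4 (expiry=16+5=21). clock=16
Op 8: insert d.com -> 10.0.0.1 (expiry=16+7=23). clock=16
Op 9: insert d.com -> 10.0.0.4 (expiry=16+6=22). clock=16
Op 10: tick 8 -> clock=24. purged={c.com,d.com}
Op 11: insert b.com -> 10.0.0.8 (expiry=24+2=26). clock=24
Op 12: insert c.com -> 10.0.0.7 (expiry=24+1=25). clock=24
Op 13: tick 6 -> clock=30. purged={b.com,c.com}
Op 14: tick 13 -> clock=43.
Op 15: tick 4 -> clock=47.
Op 16: tick 12 -> clock=59.
Op 17: tick 9 -> clock=68.
Op 18: insert d.com -> 10.0.0.7 (expiry=68+7=75). clock=68
Op 19: insert a.com -> 10.0.0.7 (expiry=68+8=76). clock=68
Op 20: tick 4 -> clock=72.
Op 21: tick 10 -> clock=82. purged={a.com,d.com}
Op 22: insert e.com -> 10.0.0.5 (expiry=82+4=86). clock=82
Op 23: insert c.com -> 10.0.0.3 (expiry=82+5=87). clock=82
Op 24: tick 13 -> clock=95. purged={c.com,e.com}
Op 25: insert e.com -> 10.0.0.7 (expiry=95+5=100). clock=95
Op 26: insert d.com -> 10.0.0.2 (expiry=95+5=100). clock=95
lookup c.com: not in cache (expired or never inserted)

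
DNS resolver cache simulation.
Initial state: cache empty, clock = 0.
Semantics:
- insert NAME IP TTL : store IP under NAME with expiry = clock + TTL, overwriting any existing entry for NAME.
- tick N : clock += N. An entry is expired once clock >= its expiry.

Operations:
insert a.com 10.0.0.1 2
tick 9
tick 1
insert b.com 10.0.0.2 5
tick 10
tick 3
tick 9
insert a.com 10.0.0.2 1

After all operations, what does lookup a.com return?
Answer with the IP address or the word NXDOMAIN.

Op 1: insert a.com -> 10.0.0.1 (expiry=0+2=2). clock=0
Op 2: tick 9 -> clock=9. purged={a.com}
Op 3: tick 1 -> clock=10.
Op 4: insert b.com -> 10.0.0.2 (expiry=10+5=15). clock=10
Op 5: tick 10 -> clock=20. purged={b.com}
Op 6: tick 3 -> clock=23.
Op 7: tick 9 -> clock=32.
Op 8: insert a.com -> 10.0.0.2 (expiry=32+1=33). clock=32
lookup a.com: present, ip=10.0.0.2 expiry=33 > clock=32

Answer: 10.0.0.2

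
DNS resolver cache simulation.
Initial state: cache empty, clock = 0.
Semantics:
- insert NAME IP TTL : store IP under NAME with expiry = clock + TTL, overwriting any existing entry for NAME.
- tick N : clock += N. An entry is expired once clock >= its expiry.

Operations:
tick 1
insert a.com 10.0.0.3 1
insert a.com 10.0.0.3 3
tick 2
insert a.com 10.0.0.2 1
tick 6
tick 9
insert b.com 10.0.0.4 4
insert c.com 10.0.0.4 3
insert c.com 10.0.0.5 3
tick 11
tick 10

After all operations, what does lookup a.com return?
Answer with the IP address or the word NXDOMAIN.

Op 1: tick 1 -> clock=1.
Op 2: insert a.com -> 10.0.0.3 (expiry=1+1=2). clock=1
Op 3: insert a.com -> 10.0.0.3 (expiry=1+3=4). clock=1
Op 4: tick 2 -> clock=3.
Op 5: insert a.com -> 10.0.0.2 (expiry=3+1=4). clock=3
Op 6: tick 6 -> clock=9. purged={a.com}
Op 7: tick 9 -> clock=18.
Op 8: insert b.com -> 10.0.0.4 (expiry=18+4=22). clock=18
Op 9: insert c.com -> 10.0.0.4 (expiry=18+3=21). clock=18
Op 10: insert c.com -> 10.0.0.5 (expiry=18+3=21). clock=18
Op 11: tick 11 -> clock=29. purged={b.com,c.com}
Op 12: tick 10 -> clock=39.
lookup a.com: not in cache (expired or never inserted)

Answer: NXDOMAIN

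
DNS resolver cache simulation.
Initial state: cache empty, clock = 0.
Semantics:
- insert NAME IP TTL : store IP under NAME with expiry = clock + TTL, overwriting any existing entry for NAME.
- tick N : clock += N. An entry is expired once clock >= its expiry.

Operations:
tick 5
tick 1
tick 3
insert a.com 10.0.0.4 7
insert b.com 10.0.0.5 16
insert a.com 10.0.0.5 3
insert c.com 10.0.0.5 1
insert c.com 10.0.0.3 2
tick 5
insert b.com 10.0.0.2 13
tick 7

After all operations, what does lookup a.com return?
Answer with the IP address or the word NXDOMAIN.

Answer: NXDOMAIN

Derivation:
Op 1: tick 5 -> clock=5.
Op 2: tick 1 -> clock=6.
Op 3: tick 3 -> clock=9.
Op 4: insert a.com -> 10.0.0.4 (expiry=9+7=16). clock=9
Op 5: insert b.com -> 10.0.0.5 (expiry=9+16=25). clock=9
Op 6: insert a.com -> 10.0.0.5 (expiry=9+3=12). clock=9
Op 7: insert c.com -> 10.0.0.5 (expiry=9+1=10). clock=9
Op 8: insert c.com -> 10.0.0.3 (expiry=9+2=11). clock=9
Op 9: tick 5 -> clock=14. purged={a.com,c.com}
Op 10: insert b.com -> 10.0.0.2 (expiry=14+13=27). clock=14
Op 11: tick 7 -> clock=21.
lookup a.com: not in cache (expired or never inserted)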